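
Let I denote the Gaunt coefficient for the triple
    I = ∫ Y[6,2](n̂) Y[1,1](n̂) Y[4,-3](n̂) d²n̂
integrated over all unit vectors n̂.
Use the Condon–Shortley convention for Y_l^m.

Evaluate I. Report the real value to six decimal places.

0.000000

l₃=4 ∉ [5,7] — triangle fails ⇒ I = 0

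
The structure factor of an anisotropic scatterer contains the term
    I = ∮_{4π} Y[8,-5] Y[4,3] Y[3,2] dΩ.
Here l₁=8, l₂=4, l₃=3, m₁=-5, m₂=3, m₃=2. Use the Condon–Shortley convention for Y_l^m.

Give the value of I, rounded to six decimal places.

0.000000

l₃=3 ∉ [4,12] — triangle fails ⇒ I = 0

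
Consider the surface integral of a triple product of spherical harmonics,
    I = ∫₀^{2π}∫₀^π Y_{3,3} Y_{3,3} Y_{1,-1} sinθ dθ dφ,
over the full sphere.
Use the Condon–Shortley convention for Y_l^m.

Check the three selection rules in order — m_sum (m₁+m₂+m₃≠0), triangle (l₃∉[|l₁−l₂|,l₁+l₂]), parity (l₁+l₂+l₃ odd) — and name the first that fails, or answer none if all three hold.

Σmᵢ = 5  ✗
l₃∈[|l₁−l₂|,l₁+l₂]=[0,6], have l₃=1
Σlᵢ = 7 ⇒ odd

m_sum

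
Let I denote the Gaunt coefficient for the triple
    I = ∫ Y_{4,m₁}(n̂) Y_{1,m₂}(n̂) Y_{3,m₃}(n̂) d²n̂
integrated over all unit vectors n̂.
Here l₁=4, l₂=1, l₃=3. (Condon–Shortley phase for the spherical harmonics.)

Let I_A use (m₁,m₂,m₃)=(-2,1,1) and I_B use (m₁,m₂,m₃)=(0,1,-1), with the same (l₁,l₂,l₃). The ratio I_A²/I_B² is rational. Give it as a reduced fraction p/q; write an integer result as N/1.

l's match ⇒ only the (l;m) 3-j factors differ between A and B.
A: triangle coeff Δ(4,1,3) = 1/252; Σ_t [2,2]: t=2:+1/96 = 1/96; (3j)²=5/84 [(4 1 3; -2 1 1)], sign=+1
B: triangle coeff Δ(4,1,3) = 1/252; Σ_t [2,2]: t=2:+1/96 = 1/96; (3j)²=1/42 [(4 1 3; 0 1 -1)], sign=+1
I_A²/I_B² = (5/84)/(1/42) = 5/2

5/2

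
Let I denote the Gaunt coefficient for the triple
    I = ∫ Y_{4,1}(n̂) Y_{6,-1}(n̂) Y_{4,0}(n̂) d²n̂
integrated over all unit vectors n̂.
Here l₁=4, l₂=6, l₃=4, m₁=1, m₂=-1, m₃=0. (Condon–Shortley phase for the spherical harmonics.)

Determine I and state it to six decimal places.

-0.103072

Checks pass: Σm=0; 14 even; l₃=4∈[2,10].
(2·4+1)(2·6+1)(2·4+1) = 1053
Δ: 6! 2! 6! / 15! → 1/1261260
sum: t=2:+1/4608 t=3:−1/1296 t=4:+1/4608 = -7/20736
3j²(4 6 4; 0 0 0) = Δ·Π!·Σ² = 20/1287  (sign -1)
sum: t=1:−1/11520 t=2:+1/1728 t=3:−1/3456 = 7/34560
3j²(4 6 4; 1 -1 0) = Δ·Π!·Σ² = 7/858  (sign +1)
combine: 4πI² = 1053·20/1287·7/858 = 210/1573
take √, sign -1: I = -0.10307192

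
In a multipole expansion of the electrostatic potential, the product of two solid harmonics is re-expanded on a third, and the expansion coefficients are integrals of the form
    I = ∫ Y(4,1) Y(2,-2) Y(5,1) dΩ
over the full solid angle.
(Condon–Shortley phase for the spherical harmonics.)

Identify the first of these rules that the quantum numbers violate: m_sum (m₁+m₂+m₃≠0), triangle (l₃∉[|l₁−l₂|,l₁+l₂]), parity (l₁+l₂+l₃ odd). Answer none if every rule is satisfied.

parity

m₁+m₂+m₃ = 1 − 2 + 1 = 0  ✓
triangle: |4−2|=2 ≤ l₃=5 ≤ 4+2=6  ✓
parity: l₁+l₂+l₃ = 11 is odd  ✗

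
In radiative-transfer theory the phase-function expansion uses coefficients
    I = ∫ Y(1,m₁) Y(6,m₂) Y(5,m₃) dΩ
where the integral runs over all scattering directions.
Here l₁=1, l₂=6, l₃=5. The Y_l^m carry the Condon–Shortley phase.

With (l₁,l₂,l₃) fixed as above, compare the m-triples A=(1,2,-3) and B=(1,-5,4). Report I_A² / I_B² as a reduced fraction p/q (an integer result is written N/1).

Shared (l₁,l₂,l₃)=(1,6,5): N and (l;000)² cancel in I_A²/I_B².
A: Δ = 2!·0!·10!/13! = 1/858; Racah Σ t=0..0: t=0:+1/161280 = 1/161280; ⇒ 3j(1 6 5; 1 2 -3)² = 1/143, sgn +1
B: Δ = 2!·0!·10!/13! = 1/858; Racah Σ t=0..0: t=0:+1/725760 = 1/725760; ⇒ 3j(1 6 5; 1 -5 4)² = 5/78, sgn -1
I_A²/I_B² = (1/143)/(5/78) = 6/55

6/55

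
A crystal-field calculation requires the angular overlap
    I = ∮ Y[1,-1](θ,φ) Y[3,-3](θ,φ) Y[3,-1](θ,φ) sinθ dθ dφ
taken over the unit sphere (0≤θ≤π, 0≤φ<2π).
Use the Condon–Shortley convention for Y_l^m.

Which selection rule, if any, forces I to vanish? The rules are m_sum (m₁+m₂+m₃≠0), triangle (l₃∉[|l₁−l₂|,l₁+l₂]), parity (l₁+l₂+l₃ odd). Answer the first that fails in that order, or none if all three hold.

azimuthal sum: -1 − 3 − 1 = -5  ✗
2 ≤ 3 ≤ 4 (triangle on l)
L = 1 + 3 + 3 = 7 (odd)

m_sum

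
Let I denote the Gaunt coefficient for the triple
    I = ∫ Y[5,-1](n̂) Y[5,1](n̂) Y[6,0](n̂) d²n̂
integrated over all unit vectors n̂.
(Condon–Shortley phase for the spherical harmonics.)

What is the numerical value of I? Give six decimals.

Checks pass: Σm=0; 16 even; l₃=6∈[0,10].
(2·5+1)(2·5+1)(2·6+1) = 1573
Δ: 4! 6! 6! / 17! → 1/28588560
sum: t=0:+1/345600 t=1:−1/13824 t=2:+1/5184 t=3:−1/13824 t=4:+1/345600 = 7/129600
3j²(5 5 6; 0 0 0) = Δ·Π!·Σ² = 80/7293  (sign +1)
sum: t=0:+1/12441600 t=1:−1/86400 t=2:+1/9216 t=3:−1/7776 t=4:+1/55296 = -7/518400
3j²(5 5 6; -1 1 0) = Δ·Π!·Σ² = 12/12155  (sign -1)
combine: 4πI² = 1573·80/7293·12/12155 = 64/3757
take √, sign -1: I = -0.03681836

-0.036818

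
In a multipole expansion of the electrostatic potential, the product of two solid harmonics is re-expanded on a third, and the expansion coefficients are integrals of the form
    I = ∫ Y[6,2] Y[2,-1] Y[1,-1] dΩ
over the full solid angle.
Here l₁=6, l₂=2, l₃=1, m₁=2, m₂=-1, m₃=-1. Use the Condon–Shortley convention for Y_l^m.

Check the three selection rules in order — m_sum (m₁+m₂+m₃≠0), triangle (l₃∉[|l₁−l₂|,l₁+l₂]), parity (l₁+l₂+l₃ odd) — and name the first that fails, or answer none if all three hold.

triangle

Σmᵢ = 0  ✓
l₃∈[|l₁−l₂|,l₁+l₂]=[4,8], have l₃=1  ✗
Σlᵢ = 9 ⇒ odd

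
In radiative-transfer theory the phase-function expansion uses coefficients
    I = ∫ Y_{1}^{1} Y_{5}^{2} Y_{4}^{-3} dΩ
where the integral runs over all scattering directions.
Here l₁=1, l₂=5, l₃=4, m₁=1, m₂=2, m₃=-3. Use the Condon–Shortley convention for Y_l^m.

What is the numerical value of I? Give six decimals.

0.085055

m-sum 0 ✓  L=10 even ✓  4≤4≤6 ✓
Π(2lᵢ+1) = 3×11×9 = 297
triangle coeff Δ(1,5,4) = 1/495
Σ_t [1,1]: t=1:−1/576 = -1/576
(3j)²=5/99 [(1 5 4; 0 0 0)], sign=-1
Σ_t [0,0]: t=0:+1/10080 = 1/10080
(3j)²=1/165 [(1 5 4; 1 2 -3)], sign=-1
⇒ 4πI² = 1/11
I = (+1)√(1/11/(4π)) = 0.08505478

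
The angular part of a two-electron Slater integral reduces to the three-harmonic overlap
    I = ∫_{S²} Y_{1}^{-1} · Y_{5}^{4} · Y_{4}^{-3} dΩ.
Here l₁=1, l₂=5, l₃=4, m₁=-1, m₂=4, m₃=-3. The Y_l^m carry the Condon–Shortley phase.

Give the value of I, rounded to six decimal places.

m-sum 0 ✓  L=10 even ✓  4≤4≤6 ✓
Π(2lᵢ+1) = 3×11×9 = 297
triangle coeff Δ(1,5,4) = 1/495
Σ_t [1,1]: t=1:−1/576 = -1/576
(3j)²=5/99 [(1 5 4; 0 0 0)], sign=-1
Σ_t [2,2]: t=2:+1/10080 = 1/10080
(3j)²=4/55 [(1 5 4; -1 4 -3)], sign=-1
⇒ 4πI² = 12/11
I = (+1)√(12/11/(4π)) = 0.29463840

0.294638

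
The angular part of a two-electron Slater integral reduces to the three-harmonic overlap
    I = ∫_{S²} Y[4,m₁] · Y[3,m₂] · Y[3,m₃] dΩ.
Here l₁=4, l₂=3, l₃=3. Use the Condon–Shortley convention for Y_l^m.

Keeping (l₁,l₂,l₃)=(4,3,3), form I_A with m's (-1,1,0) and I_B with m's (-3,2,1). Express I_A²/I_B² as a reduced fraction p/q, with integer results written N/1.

Shared (l₁,l₂,l₃)=(4,3,3): N and (l;000)² cancel in I_A²/I_B².
A: Δ = 4!·4!·2!/11! = 1/34650; Racah Σ t=2..4: t=2:+1/48 t=3:−1/24 t=4:+1/288 = -5/288; ⇒ 3j(4 3 3; -1 1 0)² = 5/462, sgn +1
B: Δ = 4!·4!·2!/11! = 1/34650; Racah Σ t=3..4: t=3:−1/288 t=4:+1/144 = 1/288; ⇒ 3j(4 3 3; -3 2 1)² = 1/99, sgn +1
I_A²/I_B² = (5/462)/(1/99) = 15/14

15/14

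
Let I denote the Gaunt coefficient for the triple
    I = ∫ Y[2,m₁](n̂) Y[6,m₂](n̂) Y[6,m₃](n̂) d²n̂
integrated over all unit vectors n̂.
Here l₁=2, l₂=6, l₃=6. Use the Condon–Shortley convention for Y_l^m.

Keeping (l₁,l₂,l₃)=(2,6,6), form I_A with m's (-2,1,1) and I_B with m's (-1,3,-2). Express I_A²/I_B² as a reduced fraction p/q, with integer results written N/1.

Shared (l₁,l₂,l₃)=(2,6,6): N and (l;000)² cancel in I_A²/I_B².
A: Δ = 2!·2!·10!/15! = 1/90090; Racah Σ t=2..2: t=2:+1/57600 = 1/57600; ⇒ 3j(2 6 6; -2 1 1)² = 21/715, sgn -1
B: Δ = 2!·2!·10!/15! = 1/90090; Racah Σ t=1..2: t=1:−1/161280 t=2:+1/60480 = 1/96768; ⇒ 3j(2 6 6; -1 3 -2)² = 15/1001, sgn +1
I_A²/I_B² = (21/715)/(15/1001) = 49/25

49/25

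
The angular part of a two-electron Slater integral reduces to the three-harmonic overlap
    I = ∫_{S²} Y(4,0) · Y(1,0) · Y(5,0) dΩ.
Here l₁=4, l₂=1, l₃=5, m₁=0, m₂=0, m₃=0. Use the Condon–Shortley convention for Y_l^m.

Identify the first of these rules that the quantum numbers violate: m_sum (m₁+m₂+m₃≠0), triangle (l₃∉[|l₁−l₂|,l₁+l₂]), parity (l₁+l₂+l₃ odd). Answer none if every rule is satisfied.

none

azimuthal sum: 0 + 0 + 0 = 0  ✓
3 ≤ 5 ≤ 5 (triangle on l)  ✓
L = 4 + 1 + 5 = 10 (even)  ✓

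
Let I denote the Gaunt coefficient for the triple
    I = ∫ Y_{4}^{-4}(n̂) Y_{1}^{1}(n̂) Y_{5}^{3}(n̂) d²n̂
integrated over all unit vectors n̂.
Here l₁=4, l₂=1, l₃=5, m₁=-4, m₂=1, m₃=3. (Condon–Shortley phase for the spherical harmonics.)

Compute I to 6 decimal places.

-0.049106

Rules hold: Σm=0, L=10 even, 3≤5≤5.
N = 9·3·11 = 297
Δ = 0!·8!·2!/11! = 1/495
Racah Σ t=0..0: t=0:+1/576 = 1/576
⇒ 3j(4 1 5; 0 0 0)² = 5/99, sgn -1
Racah Σ t=0..0: t=0:+1/80640 = 1/80640
⇒ 3j(4 1 5; -4 1 3)² = 1/495, sgn +1
4πI² = N·(3j₀)²·(3jₘ)² = 1/33
I = -1·√(0.030303/4π) = -0.04910640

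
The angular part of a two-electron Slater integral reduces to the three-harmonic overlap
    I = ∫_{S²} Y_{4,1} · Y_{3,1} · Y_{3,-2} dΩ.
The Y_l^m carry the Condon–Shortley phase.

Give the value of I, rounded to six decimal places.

Checks pass: Σm=0; 10 even; l₃=3∈[1,7].
(2·4+1)(2·3+1)(2·3+1) = 441
Δ: 4! 4! 2! / 11! → 1/34650
sum: t=1:−1/72 t=2:+1/16 t=3:−1/72 = 5/144
3j²(4 3 3; 0 0 0) = Δ·Π!·Σ² = 2/77  (sign -1)
sum: t=2:+1/48 t=3:−1/144 = 1/72
3j²(4 3 3; 1 1 -2) = Δ·Π!·Σ² = 16/693  (sign -1)
combine: 4πI² = 441·2/77·16/693 = 32/121
take √, sign +1: I = 0.14506992

0.145070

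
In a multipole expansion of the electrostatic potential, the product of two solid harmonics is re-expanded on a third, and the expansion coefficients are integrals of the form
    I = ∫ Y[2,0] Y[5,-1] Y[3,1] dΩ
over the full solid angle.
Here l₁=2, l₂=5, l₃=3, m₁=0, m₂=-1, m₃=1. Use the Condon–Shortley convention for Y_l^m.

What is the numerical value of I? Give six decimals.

Checks pass: Σm=0; 10 even; l₃=3∈[3,7].
(2·2+1)(2·5+1)(2·3+1) = 385
Δ: 4! 0! 6! / 11! → 1/2310
sum: t=2:+1/144 = 1/144
3j²(2 5 3; 0 0 0) = Δ·Π!·Σ² = 10/231  (sign -1)
sum: t=2:+1/192 = 1/192
3j²(2 5 3; 0 -1 1) = Δ·Π!·Σ² = 3/77  (sign +1)
combine: 4πI² = 385·10/231·3/77 = 50/77
take √, sign -1: I = -0.22731846

-0.227318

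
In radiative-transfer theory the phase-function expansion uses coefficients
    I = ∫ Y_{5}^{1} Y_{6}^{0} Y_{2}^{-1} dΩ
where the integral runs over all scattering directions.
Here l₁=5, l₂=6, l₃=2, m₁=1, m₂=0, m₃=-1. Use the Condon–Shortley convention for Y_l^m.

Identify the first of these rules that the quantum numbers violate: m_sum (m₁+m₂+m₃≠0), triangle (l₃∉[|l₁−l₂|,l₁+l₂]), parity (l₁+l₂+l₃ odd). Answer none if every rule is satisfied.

parity

m₁+m₂+m₃ = 1 + 0 − 1 = 0  ✓
triangle: |5−6|=1 ≤ l₃=2 ≤ 5+6=11  ✓
parity: l₁+l₂+l₃ = 13 is odd  ✗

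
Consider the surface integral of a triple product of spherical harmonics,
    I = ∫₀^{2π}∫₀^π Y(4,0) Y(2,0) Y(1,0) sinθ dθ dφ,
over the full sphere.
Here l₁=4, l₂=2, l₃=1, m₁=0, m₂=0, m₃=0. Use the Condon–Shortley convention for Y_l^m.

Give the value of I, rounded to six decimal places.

triangle: need 2≤l₃≤6, have 1; I=0

0.000000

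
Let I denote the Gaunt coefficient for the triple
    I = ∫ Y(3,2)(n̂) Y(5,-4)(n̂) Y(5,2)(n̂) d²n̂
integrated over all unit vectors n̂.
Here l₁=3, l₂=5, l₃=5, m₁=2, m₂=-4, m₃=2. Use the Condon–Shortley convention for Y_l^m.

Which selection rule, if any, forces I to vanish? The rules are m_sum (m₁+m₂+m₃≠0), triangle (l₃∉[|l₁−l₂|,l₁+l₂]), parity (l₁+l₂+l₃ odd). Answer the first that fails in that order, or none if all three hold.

parity

m₁+m₂+m₃ = 2 − 4 + 2 = 0  ✓
triangle: |3−5|=2 ≤ l₃=5 ≤ 3+5=8  ✓
parity: l₁+l₂+l₃ = 13 is odd  ✗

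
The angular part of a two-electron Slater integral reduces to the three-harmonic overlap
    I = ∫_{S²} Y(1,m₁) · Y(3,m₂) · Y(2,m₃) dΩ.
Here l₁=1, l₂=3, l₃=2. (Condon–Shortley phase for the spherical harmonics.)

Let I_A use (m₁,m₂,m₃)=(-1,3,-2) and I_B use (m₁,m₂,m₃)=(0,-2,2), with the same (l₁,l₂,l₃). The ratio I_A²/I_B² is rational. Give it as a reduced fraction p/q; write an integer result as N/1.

Shared (l₁,l₂,l₃)=(1,3,2): N and (l;000)² cancel in I_A²/I_B².
A: Δ = 2!·0!·4!/7! = 1/105; Racah Σ t=2..2: t=2:+1/48 = 1/48; ⇒ 3j(1 3 2; -1 3 -2)² = 1/7, sgn +1
B: Δ = 2!·0!·4!/7! = 1/105; Racah Σ t=1..1: t=1:−1/24 = -1/24; ⇒ 3j(1 3 2; 0 -2 2)² = 1/21, sgn -1
I_A²/I_B² = (1/7)/(1/21) = 3/1

3/1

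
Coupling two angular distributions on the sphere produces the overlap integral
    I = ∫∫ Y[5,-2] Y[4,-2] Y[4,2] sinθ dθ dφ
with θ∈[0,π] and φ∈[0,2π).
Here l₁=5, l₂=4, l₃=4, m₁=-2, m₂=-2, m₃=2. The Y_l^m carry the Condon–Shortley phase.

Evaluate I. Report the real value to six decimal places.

-2 − 2 + 2 = -2 ≠ 0: azimuthal integral kills it; I = 0

0.000000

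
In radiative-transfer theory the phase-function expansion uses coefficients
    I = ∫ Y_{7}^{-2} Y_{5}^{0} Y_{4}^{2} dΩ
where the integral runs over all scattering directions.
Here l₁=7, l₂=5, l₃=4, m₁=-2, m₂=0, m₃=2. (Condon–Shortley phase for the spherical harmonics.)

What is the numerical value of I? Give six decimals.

-0.014400

m-sum 0 ✓  L=16 even ✓  2≤4≤12 ✓
Π(2lᵢ+1) = 15×11×9 = 1485
triangle coeff Δ(7,5,4) = 1/6126120
Σ_t [3,5]: t=3:−1/69120 t=4:+1/20736 t=5:−1/69120 = 1/51840
(3j)²=280/21879 [(7 5 4; 0 0 0)], sign=+1
Σ_t [3,5]: t=3:−1/1036800 t=4:+1/69120 t=5:−1/69120 = -1/1036800
(3j)²=1/7293 [(7 5 4; -2 0 2)], sign=-1
⇒ 4πI² = 1400/537251
I = (-1)√(1400/537251/(4π)) = -0.01440026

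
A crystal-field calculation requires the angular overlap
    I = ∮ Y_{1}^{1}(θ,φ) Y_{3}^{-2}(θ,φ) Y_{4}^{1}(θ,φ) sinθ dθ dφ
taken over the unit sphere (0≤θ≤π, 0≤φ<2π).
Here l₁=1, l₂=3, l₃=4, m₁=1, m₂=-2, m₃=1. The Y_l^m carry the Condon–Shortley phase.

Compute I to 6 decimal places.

Checks pass: Σm=0; 8 even; l₃=4∈[2,4].
(2·1+1)(2·3+1)(2·4+1) = 189
Δ: 0! 2! 6! / 9! → 1/252
sum: t=0:+1/36 = 1/36
3j²(1 3 4; 0 0 0) = Δ·Π!·Σ² = 4/63  (sign +1)
sum: t=0:+1/240 = 1/240
3j²(1 3 4; 1 -2 1) = Δ·Π!·Σ² = 1/84  (sign -1)
combine: 4πI² = 189·4/63·1/84 = 1/7
take √, sign -1: I = -0.10662181

-0.106622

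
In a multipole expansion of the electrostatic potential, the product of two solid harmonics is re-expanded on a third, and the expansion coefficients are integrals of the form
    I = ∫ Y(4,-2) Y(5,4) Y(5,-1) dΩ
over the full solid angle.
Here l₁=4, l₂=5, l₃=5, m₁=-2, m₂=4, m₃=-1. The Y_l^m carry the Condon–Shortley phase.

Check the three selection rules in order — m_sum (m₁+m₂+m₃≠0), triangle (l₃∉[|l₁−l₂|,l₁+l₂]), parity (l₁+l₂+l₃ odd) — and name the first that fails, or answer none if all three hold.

m_sum

azimuthal sum: -2 + 4 − 1 = 1  ✗
1 ≤ 5 ≤ 9 (triangle on l)
L = 4 + 5 + 5 = 14 (even)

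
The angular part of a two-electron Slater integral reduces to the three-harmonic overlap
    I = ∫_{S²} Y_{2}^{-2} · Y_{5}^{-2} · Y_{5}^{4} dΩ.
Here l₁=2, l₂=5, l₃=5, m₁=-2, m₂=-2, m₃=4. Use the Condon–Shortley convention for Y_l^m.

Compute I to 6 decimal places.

Checks pass: Σm=0; 12 even; l₃=5∈[3,7].
(2·2+1)(2·5+1)(2·5+1) = 605
Δ: 2! 2! 8! / 13! → 1/38610
sum: t=0:+1/2880 t=1:−1/576 t=2:+1/2880 = -1/960
3j²(2 5 5; 0 0 0) = Δ·Π!·Σ² = 10/429  (sign +1)
sum: t=2:+1/20160 = 1/20160
3j²(2 5 5; -2 -2 4) = Δ·Π!·Σ² = 12/715  (sign -1)
combine: 4πI² = 605·10/429·12/715 = 40/169
take √, sign -1: I = -0.13724032

-0.137240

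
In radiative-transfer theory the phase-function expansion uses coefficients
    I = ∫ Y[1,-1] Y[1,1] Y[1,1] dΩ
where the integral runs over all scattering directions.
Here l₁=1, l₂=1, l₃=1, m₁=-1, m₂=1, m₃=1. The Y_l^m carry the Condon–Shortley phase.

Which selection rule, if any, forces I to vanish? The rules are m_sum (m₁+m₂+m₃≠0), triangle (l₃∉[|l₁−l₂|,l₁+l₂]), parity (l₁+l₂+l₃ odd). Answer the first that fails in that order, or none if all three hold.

m_sum

azimuthal sum: -1 + 1 + 1 = 1  ✗
0 ≤ 1 ≤ 2 (triangle on l)
L = 1 + 1 + 1 = 3 (odd)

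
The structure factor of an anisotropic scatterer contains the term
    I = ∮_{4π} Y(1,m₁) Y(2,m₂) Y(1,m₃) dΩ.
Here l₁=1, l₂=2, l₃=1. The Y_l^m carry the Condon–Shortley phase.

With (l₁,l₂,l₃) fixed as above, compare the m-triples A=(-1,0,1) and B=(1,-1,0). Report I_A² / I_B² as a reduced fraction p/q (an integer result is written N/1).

1/3

l's match ⇒ only the (l;m) 3-j factors differ between A and B.
A: triangle coeff Δ(1,2,1) = 1/30; Σ_t [2,2]: t=2:+1/4 = 1/4; (3j)²=1/30 [(1 2 1; -1 0 1)], sign=+1
B: triangle coeff Δ(1,2,1) = 1/30; Σ_t [0,0]: t=0:+1/2 = 1/2; (3j)²=1/10 [(1 2 1; 1 -1 0)], sign=-1
I_A²/I_B² = (1/30)/(1/10) = 1/3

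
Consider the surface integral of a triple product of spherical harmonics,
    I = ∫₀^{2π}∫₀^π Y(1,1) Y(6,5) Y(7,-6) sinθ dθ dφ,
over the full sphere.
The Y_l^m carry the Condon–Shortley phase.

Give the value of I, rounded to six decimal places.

Rules hold: Σm=0, L=14 even, 5≤7≤7.
N = 3·13·15 = 585
Δ = 0!·2!·12!/15! = 1/1365
Racah Σ t=0..0: t=0:+1/518400 = 1/518400
⇒ 3j(1 6 7; 0 0 0)² = 7/195, sgn -1
Racah Σ t=0..0: t=0:+1/79833600 = 1/79833600
⇒ 3j(1 6 7; 1 5 -6)² = 2/35, sgn -1
4πI² = N·(3j₀)²·(3jₘ)² = 6/5
I = +1·√(1.2/4π) = 0.30901936

0.309019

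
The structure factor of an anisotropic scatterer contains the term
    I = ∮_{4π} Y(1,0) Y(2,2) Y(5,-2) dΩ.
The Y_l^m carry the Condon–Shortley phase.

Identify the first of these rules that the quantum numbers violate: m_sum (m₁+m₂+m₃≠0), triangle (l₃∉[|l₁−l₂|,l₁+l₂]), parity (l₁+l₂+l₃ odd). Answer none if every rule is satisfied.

triangle

Σmᵢ = 0  ✓
l₃∈[|l₁−l₂|,l₁+l₂]=[1,3], have l₃=5  ✗
Σlᵢ = 8 ⇒ even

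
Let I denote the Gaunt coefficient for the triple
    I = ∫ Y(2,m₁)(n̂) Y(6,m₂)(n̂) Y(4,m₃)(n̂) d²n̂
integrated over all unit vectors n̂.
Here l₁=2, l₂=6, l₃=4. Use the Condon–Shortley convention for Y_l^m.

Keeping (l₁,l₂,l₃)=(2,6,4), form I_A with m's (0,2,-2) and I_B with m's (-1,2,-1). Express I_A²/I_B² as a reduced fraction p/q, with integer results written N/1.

3/4

Shared (l₁,l₂,l₃)=(2,6,4): N and (l;000)² cancel in I_A²/I_B².
A: Δ = 4!·0!·8!/13! = 1/6435; Racah Σ t=2..2: t=2:+1/5760 = 1/5760; ⇒ 3j(2 6 4; 0 2 -2)² = 56/2145, sgn +1
B: Δ = 4!·0!·8!/13! = 1/6435; Racah Σ t=3..3: t=3:−1/4320 = -1/4320; ⇒ 3j(2 6 4; -1 2 -1)² = 224/6435, sgn +1
I_A²/I_B² = (56/2145)/(224/6435) = 3/4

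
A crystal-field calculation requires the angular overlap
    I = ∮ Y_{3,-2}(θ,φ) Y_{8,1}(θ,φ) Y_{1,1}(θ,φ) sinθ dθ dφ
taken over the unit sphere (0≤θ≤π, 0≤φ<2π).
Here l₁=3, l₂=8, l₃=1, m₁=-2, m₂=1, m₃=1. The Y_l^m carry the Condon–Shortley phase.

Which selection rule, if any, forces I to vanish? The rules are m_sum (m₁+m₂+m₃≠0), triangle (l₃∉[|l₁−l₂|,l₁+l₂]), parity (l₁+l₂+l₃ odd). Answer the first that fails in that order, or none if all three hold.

triangle

azimuthal sum: -2 + 1 + 1 = 0  ✓
5 ≤ 1 ≤ 11 (triangle on l)  ✗
L = 3 + 8 + 1 = 12 (even)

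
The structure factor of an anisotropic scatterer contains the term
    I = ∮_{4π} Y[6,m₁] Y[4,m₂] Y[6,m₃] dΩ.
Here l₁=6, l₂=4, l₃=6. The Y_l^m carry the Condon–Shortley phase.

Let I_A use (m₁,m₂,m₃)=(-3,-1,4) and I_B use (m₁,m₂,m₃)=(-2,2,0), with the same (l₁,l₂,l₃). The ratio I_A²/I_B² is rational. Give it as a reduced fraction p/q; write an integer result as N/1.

63/121

Same 6,4,6: normalisation and zero-m 3j drop out of the ratio.
A: Δ: 4! 8! 4! / 17! → 1/15315300; sum: t=1:−1/967680 t=2:+1/120960 t=3:−1/207360 = 1/414720; 3j²(6 4 6; -3 -1 4) = Δ·Π!·Σ² = 21/4862  (sign +1)
B: Δ: 4! 8! 4! / 17! → 1/15315300; sum: t=2:+1/138240 t=3:−1/25920 t=4:+1/55296 = -11/829440; 3j²(6 4 6; -2 2 0) = Δ·Π!·Σ² = 11/1326  (sign -1)
I_A²/I_B² = (21/4862)/(11/1326) = 63/121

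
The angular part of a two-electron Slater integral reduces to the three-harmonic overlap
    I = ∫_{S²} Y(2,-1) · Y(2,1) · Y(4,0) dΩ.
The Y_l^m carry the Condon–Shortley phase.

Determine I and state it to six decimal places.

0.161197

Checks pass: Σm=0; 8 even; l₃=4∈[0,4].
(2·2+1)(2·2+1)(2·4+1) = 225
Δ: 0! 4! 4! / 9! → 1/630
sum: t=0:+1/16 = 1/16
3j²(2 2 4; 0 0 0) = Δ·Π!·Σ² = 2/35  (sign +1)
sum: t=0:+1/36 = 1/36
3j²(2 2 4; -1 1 0) = Δ·Π!·Σ² = 8/315  (sign +1)
combine: 4πI² = 225·2/35·8/315 = 16/49
take √, sign +1: I = 0.16119702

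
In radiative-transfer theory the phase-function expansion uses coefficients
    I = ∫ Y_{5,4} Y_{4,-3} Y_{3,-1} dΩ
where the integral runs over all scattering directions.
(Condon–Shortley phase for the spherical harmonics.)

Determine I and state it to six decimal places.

Rules hold: Σm=0, L=12 even, 1≤3≤9.
N = 11·9·7 = 693
Δ = 6!·4!·2!/13! = 1/180180
Racah Σ t=2..4: t=2:+1/576 t=3:−1/144 t=4:+1/576 = -1/288
⇒ 3j(5 4 3; 0 0 0)² = 20/1001, sgn +1
Racah Σ t=0..1: t=0:+1/4320 t=1:−1/5760 = 1/17280
⇒ 3j(5 4 3; 4 -3 -1)² = 7/4290, sgn +1
4πI² = N·(3j₀)²·(3jₘ)² = 42/1859
I = +1·√(0.0225928/4π) = 0.04240138

0.042401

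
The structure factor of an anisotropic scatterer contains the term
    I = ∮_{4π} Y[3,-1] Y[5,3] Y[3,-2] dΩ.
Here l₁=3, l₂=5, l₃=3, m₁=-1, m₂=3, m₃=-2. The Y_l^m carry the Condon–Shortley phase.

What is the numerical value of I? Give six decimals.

L=11 odd ⇒ parity kills the (l;000) factor ⇒ I = 0

0.000000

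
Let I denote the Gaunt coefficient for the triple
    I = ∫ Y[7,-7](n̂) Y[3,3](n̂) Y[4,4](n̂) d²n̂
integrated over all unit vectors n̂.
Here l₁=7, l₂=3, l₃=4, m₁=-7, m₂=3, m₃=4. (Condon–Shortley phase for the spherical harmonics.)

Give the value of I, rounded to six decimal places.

Checks pass: Σm=0; 14 even; l₃=4∈[4,10].
(2·7+1)(2·3+1)(2·4+1) = 945
Δ: 6! 8! 0! / 15! → 1/45045
sum: t=3:−1/20736 = -1/20736
3j²(7 3 4; 0 0 0) = Δ·Π!·Σ² = 35/1287  (sign -1)
sum: t=6:+1/29030400 = 1/29030400
3j²(7 3 4; -7 3 4) = Δ·Π!·Σ² = 1/15  (sign +1)
combine: 4πI² = 945·35/1287·1/15 = 245/143
take √, sign -1: I = -0.36924115

-0.369241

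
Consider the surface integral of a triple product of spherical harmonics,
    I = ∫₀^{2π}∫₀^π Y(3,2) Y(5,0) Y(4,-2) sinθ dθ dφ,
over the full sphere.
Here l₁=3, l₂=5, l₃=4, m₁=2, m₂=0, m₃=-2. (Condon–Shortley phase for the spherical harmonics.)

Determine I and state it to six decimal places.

Checks pass: Σm=0; 12 even; l₃=4∈[2,8].
(2·3+1)(2·5+1)(2·4+1) = 693
Δ: 4! 2! 6! / 13! → 1/180180
sum: t=1:−1/576 t=2:+1/144 t=3:−1/576 = 1/288
3j²(3 5 4; 0 0 0) = Δ·Π!·Σ² = 20/1001  (sign +1)
sum: t=0:+1/2880 t=1:−1/576 = -1/720
3j²(3 5 4; 2 0 -2) = Δ·Π!·Σ² = 80/3003  (sign -1)
combine: 4πI² = 693·20/1001·80/3003 = 4800/13013
take √, sign -1: I = -0.17132746

-0.171327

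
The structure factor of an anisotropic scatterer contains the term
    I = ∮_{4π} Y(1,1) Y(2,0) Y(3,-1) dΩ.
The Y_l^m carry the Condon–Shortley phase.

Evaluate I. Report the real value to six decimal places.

-0.202301

Checks pass: Σm=0; 6 even; l₃=3∈[1,3].
(2·1+1)(2·2+1)(2·3+1) = 105
Δ: 0! 2! 4! / 7! → 1/105
sum: t=0:+1/4 = 1/4
3j²(1 2 3; 0 0 0) = Δ·Π!·Σ² = 3/35  (sign -1)
sum: t=0:+1/8 = 1/8
3j²(1 2 3; 1 0 -1) = Δ·Π!·Σ² = 2/35  (sign +1)
combine: 4πI² = 105·3/35·2/35 = 18/35
take √, sign -1: I = -0.20230066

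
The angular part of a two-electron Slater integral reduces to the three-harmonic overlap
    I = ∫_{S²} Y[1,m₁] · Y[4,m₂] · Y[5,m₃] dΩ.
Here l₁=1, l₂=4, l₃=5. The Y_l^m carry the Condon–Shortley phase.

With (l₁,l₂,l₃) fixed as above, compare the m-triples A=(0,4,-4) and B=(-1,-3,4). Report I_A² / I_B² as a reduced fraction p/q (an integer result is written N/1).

Same 1,4,5: normalisation and zero-m 3j drop out of the ratio.
A: Δ: 0! 2! 8! / 11! → 1/495; sum: t=0:+1/40320 = 1/40320; 3j²(1 4 5; 0 4 -4) = Δ·Π!·Σ² = 1/55  (sign -1)
B: Δ: 0! 2! 8! / 11! → 1/495; sum: t=0:+1/10080 = 1/10080; 3j²(1 4 5; -1 -3 4) = Δ·Π!·Σ² = 4/55  (sign -1)
I_A²/I_B² = (1/55)/(4/55) = 1/4

1/4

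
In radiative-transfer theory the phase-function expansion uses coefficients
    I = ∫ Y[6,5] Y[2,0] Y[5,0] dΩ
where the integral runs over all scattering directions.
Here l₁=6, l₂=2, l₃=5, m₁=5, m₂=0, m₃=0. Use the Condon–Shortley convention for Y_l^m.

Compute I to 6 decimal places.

Σmᵢ = 5 ≠ 0, so the φ-integral vanishes; I = 0

0.000000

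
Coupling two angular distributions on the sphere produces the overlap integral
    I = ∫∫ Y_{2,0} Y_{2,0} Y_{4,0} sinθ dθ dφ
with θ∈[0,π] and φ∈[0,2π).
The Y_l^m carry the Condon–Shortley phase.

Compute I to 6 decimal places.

0.241796

m-sum 0 ✓  L=8 even ✓  0≤4≤4 ✓
Π(2lᵢ+1) = 5×5×9 = 225
triangle coeff Δ(2,2,4) = 1/630
Σ_t [0,0]: t=0:+1/16 = 1/16
(3j)²=2/35 [(2 2 4; 0 0 0)], sign=+1
(m-triple is (0,0,0) — same symbol as above.)
⇒ 4πI² = 36/49
I = (+1)√(36/49/(4π)) = 0.24179554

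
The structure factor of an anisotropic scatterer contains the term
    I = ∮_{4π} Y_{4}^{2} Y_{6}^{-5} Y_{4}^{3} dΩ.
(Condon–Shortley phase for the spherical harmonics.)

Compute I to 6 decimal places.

Rules hold: Σm=0, L=14 even, 2≤4≤10.
N = 9·13·9 = 1053
Δ = 6!·2!·6!/15! = 1/1261260
Racah Σ t=2..4: t=2:+1/4608 t=3:−1/1296 t=4:+1/4608 = -7/20736
⇒ 3j(4 6 4; 0 0 0)² = 20/1287, sgn -1
Racah Σ t=0..1: t=0:+1/172800 t=1:−1/86400 = -1/172800
⇒ 3j(4 6 4; 2 -5 3)² = 1/130, sgn +1
4πI² = N·(3j₀)²·(3jₘ)² = 18/143
I = -1·√(0.125874/4π) = -0.10008369

-0.100084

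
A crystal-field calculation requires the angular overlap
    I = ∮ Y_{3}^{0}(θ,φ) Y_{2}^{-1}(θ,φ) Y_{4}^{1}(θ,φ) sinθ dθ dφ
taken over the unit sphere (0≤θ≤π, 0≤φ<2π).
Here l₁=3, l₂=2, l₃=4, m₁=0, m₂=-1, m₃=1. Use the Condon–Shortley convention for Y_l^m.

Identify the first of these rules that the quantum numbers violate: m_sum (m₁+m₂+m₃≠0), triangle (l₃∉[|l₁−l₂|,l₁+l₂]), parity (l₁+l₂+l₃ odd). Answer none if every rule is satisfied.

parity

azimuthal sum: 0 − 1 + 1 = 0  ✓
1 ≤ 4 ≤ 5 (triangle on l)  ✓
L = 3 + 2 + 4 = 9 (odd)  ✗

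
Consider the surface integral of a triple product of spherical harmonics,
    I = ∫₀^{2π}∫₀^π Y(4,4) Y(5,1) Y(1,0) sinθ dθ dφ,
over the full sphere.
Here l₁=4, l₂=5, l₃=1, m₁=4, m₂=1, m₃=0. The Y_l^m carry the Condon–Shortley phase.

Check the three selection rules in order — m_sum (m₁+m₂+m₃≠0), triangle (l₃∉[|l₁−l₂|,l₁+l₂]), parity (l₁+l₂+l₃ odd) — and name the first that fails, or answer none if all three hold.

Σmᵢ = 5  ✗
l₃∈[|l₁−l₂|,l₁+l₂]=[1,9], have l₃=1
Σlᵢ = 10 ⇒ even

m_sum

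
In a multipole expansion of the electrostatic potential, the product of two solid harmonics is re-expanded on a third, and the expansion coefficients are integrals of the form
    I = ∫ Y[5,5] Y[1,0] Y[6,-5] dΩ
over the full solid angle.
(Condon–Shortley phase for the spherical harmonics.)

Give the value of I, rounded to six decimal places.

-0.135514

Rules hold: Σm=0, L=12 even, 4≤6≤6.
N = 11·3·13 = 429
Δ = 0!·10!·2!/13! = 1/858
Racah Σ t=0..0: t=0:+1/14400 = 1/14400
⇒ 3j(5 1 6; 0 0 0)² = 6/143, sgn +1
Racah Σ t=0..0: t=0:+1/3628800 = 1/3628800
⇒ 3j(5 1 6; 5 0 -5)² = 1/78, sgn -1
4πI² = N·(3j₀)²·(3jₘ)² = 3/13
I = -1·√(0.230769/4π) = -0.13551395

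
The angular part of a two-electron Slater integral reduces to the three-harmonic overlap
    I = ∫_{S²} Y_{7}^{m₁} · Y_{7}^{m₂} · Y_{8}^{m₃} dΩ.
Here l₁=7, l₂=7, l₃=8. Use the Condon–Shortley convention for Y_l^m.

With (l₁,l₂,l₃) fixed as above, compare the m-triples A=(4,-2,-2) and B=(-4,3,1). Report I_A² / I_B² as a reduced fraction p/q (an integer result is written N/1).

140/169

l's match ⇒ only the (l;m) 3-j factors differ between A and B.
A: triangle coeff Δ(7,7,8) = 1/22086194130; Σ_t [0,3]: t=0:+1/373248000 t=1:−1/99532800 t=2:+1/174182400 t=3:−1/2090188800 = -11/5225472000; (3j)²=528/96577 [(7 7 8; 4 -2 -2)], sign=-1
B: triangle coeff Δ(7,7,8) = 1/22086194130; Σ_t [3,6]: t=3:−1/7315660800 t=4:+1/348364800 t=5:−1/124416000 t=6:+1/298598400 = -143/73156608000; (3j)²=1716/260015 [(7 7 8; -4 3 1)], sign=+1
I_A²/I_B² = (528/96577)/(1716/260015) = 140/169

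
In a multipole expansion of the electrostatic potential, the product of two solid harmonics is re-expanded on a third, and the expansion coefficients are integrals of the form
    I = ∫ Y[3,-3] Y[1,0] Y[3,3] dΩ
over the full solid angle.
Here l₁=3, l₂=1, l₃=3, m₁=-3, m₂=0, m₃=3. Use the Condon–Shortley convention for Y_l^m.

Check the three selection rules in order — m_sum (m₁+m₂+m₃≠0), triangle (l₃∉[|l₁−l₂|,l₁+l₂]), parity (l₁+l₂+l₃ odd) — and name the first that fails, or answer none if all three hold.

parity

azimuthal sum: -3 + 0 + 3 = 0  ✓
2 ≤ 3 ≤ 4 (triangle on l)  ✓
L = 3 + 1 + 3 = 7 (odd)  ✗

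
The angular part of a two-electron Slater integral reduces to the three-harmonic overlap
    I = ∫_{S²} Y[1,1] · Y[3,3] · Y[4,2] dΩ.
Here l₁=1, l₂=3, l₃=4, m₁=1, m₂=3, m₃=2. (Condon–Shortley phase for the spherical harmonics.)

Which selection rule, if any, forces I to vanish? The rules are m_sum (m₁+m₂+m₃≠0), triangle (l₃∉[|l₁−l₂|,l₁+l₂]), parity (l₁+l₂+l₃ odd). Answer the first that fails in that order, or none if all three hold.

Σmᵢ = 6  ✗
l₃∈[|l₁−l₂|,l₁+l₂]=[2,4], have l₃=4
Σlᵢ = 8 ⇒ even

m_sum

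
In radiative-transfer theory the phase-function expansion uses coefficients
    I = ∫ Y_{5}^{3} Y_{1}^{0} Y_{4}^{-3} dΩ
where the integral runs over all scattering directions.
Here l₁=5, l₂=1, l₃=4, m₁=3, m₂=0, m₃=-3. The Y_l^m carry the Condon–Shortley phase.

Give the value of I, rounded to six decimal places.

Rules hold: Σm=0, L=10 even, 4≤4≤6.
N = 11·3·9 = 297
Δ = 2!·8!·0!/11! = 1/495
Racah Σ t=1..1: t=1:−1/576 = -1/576
⇒ 3j(5 1 4; 0 0 0)² = 5/99, sgn -1
Racah Σ t=1..1: t=1:−1/5040 = -1/5040
⇒ 3j(5 1 4; 3 0 -3)² = 16/495, sgn +1
4πI² = N·(3j₀)²·(3jₘ)² = 16/33
I = -1·√(0.484848/4π) = -0.19642560

-0.196426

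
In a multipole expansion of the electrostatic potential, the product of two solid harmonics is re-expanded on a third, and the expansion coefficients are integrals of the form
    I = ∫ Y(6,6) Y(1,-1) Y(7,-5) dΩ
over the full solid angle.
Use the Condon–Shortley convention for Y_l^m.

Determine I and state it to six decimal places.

-0.034990

m-sum 0 ✓  L=14 even ✓  5≤7≤7 ✓
Π(2lᵢ+1) = 13×3×15 = 585
triangle coeff Δ(6,1,7) = 1/1365
Σ_t [0,0]: t=0:+1/518400 = 1/518400
(3j)²=7/195 [(6 1 7; 0 0 0)], sign=-1
Σ_t [0,0]: t=0:+1/958003200 = 1/958003200
(3j)²=1/1365 [(6 1 7; 6 -1 -5)], sign=+1
⇒ 4πI² = 1/65
I = (-1)√(1/65/(4π)) = -0.03498955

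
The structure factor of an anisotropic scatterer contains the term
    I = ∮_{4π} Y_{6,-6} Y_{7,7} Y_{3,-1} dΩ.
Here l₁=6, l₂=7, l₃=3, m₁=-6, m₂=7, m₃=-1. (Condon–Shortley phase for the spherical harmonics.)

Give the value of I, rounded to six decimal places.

0.220392

m-sum 0 ✓  L=16 even ✓  1≤3≤13 ✓
Π(2lᵢ+1) = 13×15×7 = 1365
triangle coeff Δ(6,7,3) = 1/2042040
Σ_t [4,6]: t=4:+1/207360 t=5:−1/57600 t=6:+1/207360 = -1/129600
(3j)²=168/12155 [(6 7 3; 0 0 0)], sign=+1
Σ_t [10,10]: t=10:+1/174182400 = 1/174182400
(3j)²=11/340 [(6 7 3; -6 7 -1)], sign=+1
⇒ 4πI² = 882/1445
I = (+1)√(882/1445/(4π)) = 0.22039180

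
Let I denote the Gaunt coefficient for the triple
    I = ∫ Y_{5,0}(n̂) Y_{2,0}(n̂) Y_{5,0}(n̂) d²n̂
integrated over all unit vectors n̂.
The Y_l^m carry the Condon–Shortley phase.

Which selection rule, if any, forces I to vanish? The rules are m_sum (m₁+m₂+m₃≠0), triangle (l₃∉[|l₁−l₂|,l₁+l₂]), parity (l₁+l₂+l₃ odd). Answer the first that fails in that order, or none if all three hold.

m₁+m₂+m₃ = 0 + 0 + 0 = 0  ✓
triangle: |5−2|=3 ≤ l₃=5 ≤ 5+2=7  ✓
parity: l₁+l₂+l₃ = 12 is even  ✓

none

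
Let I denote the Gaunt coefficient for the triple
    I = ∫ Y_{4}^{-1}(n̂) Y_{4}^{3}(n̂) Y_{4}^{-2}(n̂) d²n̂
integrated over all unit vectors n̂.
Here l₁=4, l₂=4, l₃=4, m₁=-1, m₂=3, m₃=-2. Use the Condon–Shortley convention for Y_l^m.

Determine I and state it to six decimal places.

-0.063661

Rules hold: Σm=0, L=12 even, 0≤4≤8.
N = 9·9·9 = 729
Δ = 4!·4!·4!/13! = 1/450450
Racah Σ t=0..4: t=0:+1/13824 t=1:−1/216 t=2:+1/64 t=3:−1/216 t=4:+1/13824 = 5/768
⇒ 3j(4 4 4; 0 0 0)² = 18/1001, sgn +1
Racah Σ t=3..4: t=3:−1/576 t=4:+1/864 = -1/1728
⇒ 3j(4 4 4; -1 3 -2)² = 5/1287, sgn -1
4πI² = N·(3j₀)²·(3jₘ)² = 7290/143143
I = -1·√(0.0509281/4π) = -0.06366105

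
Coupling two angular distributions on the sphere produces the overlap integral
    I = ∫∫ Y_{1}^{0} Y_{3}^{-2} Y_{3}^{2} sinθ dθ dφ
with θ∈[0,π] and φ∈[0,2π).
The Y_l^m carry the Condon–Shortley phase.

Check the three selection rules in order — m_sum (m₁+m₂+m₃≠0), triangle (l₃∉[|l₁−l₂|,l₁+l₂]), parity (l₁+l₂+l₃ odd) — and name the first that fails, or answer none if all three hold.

parity

Σmᵢ = 0  ✓
l₃∈[|l₁−l₂|,l₁+l₂]=[2,4], have l₃=3  ✓
Σlᵢ = 7 ⇒ odd  ✗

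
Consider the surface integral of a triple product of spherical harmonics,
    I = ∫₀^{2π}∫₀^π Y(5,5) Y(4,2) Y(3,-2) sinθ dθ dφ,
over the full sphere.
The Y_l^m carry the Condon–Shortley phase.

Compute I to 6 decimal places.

5 + 2 − 2 = 5 ≠ 0: azimuthal integral kills it; I = 0

0.000000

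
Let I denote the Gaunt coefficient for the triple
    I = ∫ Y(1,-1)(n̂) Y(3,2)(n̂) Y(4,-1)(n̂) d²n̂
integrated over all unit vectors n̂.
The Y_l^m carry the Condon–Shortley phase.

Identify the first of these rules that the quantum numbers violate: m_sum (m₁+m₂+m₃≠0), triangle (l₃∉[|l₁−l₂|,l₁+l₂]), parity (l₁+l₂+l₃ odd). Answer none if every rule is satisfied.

none

Σmᵢ = 0  ✓
l₃∈[|l₁−l₂|,l₁+l₂]=[2,4], have l₃=4  ✓
Σlᵢ = 8 ⇒ even  ✓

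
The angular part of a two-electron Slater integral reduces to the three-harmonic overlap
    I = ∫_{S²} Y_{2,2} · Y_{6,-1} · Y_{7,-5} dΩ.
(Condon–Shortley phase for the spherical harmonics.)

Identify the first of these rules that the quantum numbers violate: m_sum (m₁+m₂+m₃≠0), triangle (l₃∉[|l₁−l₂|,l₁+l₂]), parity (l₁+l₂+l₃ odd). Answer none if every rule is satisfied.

m_sum

m₁+m₂+m₃ = 2 − 1 − 5 = -4  ✗
triangle: |2−6|=4 ≤ l₃=7 ≤ 2+6=8
parity: l₁+l₂+l₃ = 15 is odd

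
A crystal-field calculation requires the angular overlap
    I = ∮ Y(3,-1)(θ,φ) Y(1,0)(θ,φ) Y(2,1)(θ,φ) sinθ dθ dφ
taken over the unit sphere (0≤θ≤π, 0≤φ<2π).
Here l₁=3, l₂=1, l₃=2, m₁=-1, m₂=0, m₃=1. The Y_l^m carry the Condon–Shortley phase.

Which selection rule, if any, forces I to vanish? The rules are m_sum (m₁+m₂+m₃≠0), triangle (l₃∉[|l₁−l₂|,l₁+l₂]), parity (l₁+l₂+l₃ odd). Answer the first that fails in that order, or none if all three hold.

azimuthal sum: -1 + 0 + 1 = 0  ✓
2 ≤ 2 ≤ 4 (triangle on l)  ✓
L = 3 + 1 + 2 = 6 (even)  ✓

none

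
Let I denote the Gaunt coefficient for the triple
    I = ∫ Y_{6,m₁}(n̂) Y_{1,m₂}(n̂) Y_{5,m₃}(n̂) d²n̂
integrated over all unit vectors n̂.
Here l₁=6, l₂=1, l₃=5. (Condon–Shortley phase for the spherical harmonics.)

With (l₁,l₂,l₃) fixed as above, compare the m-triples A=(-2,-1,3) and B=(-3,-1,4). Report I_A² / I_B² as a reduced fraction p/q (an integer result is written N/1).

2/1

l's match ⇒ only the (l;m) 3-j factors differ between A and B.
A: triangle coeff Δ(6,1,5) = 1/858; Σ_t [0,0]: t=0:+1/161280 = 1/161280; (3j)²=1/143 [(6 1 5; -2 -1 3)], sign=+1
B: triangle coeff Δ(6,1,5) = 1/858; Σ_t [0,0]: t=0:+1/725760 = 1/725760; (3j)²=1/286 [(6 1 5; -3 -1 4)], sign=-1
I_A²/I_B² = (1/143)/(1/286) = 2/1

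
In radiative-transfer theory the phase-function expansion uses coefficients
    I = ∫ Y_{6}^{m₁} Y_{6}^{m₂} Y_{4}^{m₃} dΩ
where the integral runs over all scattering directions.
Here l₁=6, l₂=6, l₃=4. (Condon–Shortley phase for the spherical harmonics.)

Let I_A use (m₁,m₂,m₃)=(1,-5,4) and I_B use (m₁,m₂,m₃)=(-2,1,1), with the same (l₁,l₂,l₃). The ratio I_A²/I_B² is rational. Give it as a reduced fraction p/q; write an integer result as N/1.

2310/2809

Shared (l₁,l₂,l₃)=(6,6,4): N and (l;000)² cancel in I_A²/I_B².
A: Δ = 8!·4!·4!/17! = 1/15315300; Racah Σ t=1..1: t=1:−1/2903040 = -1/2903040; ⇒ 3j(6 6 4; 1 -5 4)² = 5/663, sgn -1
B: Δ = 8!·4!·4!/17! = 1/15315300; Racah Σ t=4..7: t=4:+1/82944 t=5:−1/17280 t=6:+1/34560 t=7:−1/725760 = -53/2903040; ⇒ 3j(6 6 4; -2 1 1)² = 2809/306306, sgn +1
I_A²/I_B² = (5/663)/(2809/306306) = 2310/2809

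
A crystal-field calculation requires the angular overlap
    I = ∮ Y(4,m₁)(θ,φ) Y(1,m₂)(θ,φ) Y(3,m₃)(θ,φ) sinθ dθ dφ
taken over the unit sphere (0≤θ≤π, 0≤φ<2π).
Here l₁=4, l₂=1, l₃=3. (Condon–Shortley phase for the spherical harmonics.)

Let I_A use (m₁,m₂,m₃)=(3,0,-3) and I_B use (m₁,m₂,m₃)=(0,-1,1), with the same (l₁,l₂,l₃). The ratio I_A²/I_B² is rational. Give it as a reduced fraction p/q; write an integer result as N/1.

Shared (l₁,l₂,l₃)=(4,1,3): N and (l;000)² cancel in I_A²/I_B².
A: Δ = 2!·6!·0!/9! = 1/252; Racah Σ t=1..1: t=1:−1/720 = -1/720; ⇒ 3j(4 1 3; 3 0 -3)² = 1/36, sgn -1
B: Δ = 2!·6!·0!/9! = 1/252; Racah Σ t=0..0: t=0:+1/96 = 1/96; ⇒ 3j(4 1 3; 0 -1 1)² = 1/42, sgn +1
I_A²/I_B² = (1/36)/(1/42) = 7/6

7/6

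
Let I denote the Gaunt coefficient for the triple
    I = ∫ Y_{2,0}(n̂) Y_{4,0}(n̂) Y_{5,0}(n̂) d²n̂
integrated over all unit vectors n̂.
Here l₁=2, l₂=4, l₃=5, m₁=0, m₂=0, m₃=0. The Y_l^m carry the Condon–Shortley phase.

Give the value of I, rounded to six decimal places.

0.000000

L=11 odd ⇒ parity kills the (l;000) factor ⇒ I = 0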